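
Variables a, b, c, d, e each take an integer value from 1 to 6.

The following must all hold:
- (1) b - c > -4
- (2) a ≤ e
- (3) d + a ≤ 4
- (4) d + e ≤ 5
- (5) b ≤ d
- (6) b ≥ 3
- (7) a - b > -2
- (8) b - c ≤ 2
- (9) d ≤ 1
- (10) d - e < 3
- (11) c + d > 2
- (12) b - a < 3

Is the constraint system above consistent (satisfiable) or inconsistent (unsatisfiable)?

From constraints 5 and 6: d ≥ b and b ≥ 3, so d ≥ 3. From constraint 9: d ≤ 1. But 1 < 3, so no value of d works.

Unsatisfiable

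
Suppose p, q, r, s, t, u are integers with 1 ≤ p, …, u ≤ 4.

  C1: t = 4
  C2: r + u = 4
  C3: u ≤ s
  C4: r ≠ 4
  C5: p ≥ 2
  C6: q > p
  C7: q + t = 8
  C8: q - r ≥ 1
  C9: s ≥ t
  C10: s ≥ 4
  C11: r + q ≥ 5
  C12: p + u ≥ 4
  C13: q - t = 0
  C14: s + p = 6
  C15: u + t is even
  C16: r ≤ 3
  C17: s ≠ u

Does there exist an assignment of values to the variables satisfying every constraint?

Satisfiable

Try p = 2, q = 4, r = 2, s = 4, t = 4, u = 2.
Check constraint 2: r + u = 4; constraint 7: q + t = 8; constraint 8: q - r = 2. The remaining constraints are straightforward to verify.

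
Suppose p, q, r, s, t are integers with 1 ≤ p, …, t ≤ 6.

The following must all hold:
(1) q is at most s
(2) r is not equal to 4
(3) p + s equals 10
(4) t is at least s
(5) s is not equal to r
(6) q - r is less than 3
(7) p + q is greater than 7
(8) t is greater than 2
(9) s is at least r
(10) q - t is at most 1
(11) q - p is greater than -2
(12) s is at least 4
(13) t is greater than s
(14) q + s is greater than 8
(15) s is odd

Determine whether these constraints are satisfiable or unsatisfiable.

Satisfiable

The assignment p = 5, q = 5, r = 3, s = 5, t = 6 works:
  constraint 3 holds since p + s = 10.
  constraint 6 holds since q - r = 2.
  constraint 7 holds since p + q = 10.
The rest check out directly.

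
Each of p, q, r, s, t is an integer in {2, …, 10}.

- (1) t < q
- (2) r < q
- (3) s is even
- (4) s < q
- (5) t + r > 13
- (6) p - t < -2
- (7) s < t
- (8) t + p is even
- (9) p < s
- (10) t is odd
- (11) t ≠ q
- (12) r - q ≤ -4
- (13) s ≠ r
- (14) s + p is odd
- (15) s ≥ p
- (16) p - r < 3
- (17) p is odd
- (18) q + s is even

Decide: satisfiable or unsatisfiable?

Satisfiable

Take p = 5, q = 10, r = 5, s = 6, t = 9. Then constraint 5: t + r = 14; constraint 6: p - t = -4, and every other listed constraint is also met.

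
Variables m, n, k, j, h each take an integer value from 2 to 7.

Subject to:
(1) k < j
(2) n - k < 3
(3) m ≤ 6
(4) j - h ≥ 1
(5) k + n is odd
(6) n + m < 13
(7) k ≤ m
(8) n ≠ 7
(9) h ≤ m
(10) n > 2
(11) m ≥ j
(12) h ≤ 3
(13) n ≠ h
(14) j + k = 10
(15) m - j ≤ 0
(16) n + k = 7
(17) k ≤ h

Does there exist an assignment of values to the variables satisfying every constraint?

From constraints 3 and 11: j ≤ m ≤ 6. From constraints 12 and 17: k ≤ h ≤ 3. Hence j + k ≤ 9. But constraint 14 requires j + k = 10, and 10 > 9. Contradiction.

Unsatisfiable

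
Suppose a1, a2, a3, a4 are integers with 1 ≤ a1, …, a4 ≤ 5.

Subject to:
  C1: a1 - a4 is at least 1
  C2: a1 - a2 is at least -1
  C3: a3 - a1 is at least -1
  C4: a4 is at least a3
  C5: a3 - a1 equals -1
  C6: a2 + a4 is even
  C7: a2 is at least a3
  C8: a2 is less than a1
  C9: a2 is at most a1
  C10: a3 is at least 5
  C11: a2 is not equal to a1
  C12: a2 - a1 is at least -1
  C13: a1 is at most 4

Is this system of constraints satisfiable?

Unsatisfiable

From constraints 7 and 10: a2 ≥ a3 and a3 ≥ 5, so a2 ≥ 5. From constraints 9 and 13: a2 ≤ a1 and a1 ≤ 4, so a2 ≤ 4. But 4 < 5, so no value of a2 works.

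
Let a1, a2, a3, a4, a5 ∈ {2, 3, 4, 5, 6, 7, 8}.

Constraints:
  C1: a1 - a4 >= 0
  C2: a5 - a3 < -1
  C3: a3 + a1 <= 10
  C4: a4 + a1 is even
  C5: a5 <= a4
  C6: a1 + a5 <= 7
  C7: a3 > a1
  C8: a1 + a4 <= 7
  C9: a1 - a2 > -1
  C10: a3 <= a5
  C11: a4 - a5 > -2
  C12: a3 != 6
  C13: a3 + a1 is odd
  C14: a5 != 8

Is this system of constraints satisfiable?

Unsatisfiable

Constraints 1, 5, 7, and 10 give a3 ≤ a5, a5 ≤ a4, a4 ≤ a1, a1 < a3. Chaining: a3 ≤ a5 ≤ a4 ≤ a1 < a3, which forces a3 < a3 — impossible.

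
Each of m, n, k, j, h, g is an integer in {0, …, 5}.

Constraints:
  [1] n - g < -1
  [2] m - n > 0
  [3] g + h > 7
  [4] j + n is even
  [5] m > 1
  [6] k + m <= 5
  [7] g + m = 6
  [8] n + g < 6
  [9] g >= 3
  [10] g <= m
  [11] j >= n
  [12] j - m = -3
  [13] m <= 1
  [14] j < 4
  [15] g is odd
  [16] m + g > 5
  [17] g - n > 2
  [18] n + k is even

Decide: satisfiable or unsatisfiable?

Unsatisfiable

From constraints 9 and 10: m ≥ g and g ≥ 3, so m ≥ 3. From constraint 13: m ≤ 1. But 1 < 3, so no value of m works.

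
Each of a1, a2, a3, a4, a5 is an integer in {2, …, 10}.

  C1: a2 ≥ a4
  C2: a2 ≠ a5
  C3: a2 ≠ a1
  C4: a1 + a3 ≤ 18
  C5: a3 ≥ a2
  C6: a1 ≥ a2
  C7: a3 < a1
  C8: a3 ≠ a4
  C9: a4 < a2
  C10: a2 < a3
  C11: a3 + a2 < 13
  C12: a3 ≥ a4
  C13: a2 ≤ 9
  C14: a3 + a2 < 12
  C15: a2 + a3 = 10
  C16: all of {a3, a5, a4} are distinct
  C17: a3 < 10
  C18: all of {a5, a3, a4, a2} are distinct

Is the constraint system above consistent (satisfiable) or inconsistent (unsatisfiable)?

Satisfiable

Try a1 = 8, a2 = 3, a3 = 7, a4 = 2, a5 = 8.
Check constraint 4: a1 + a3 = 15; constraint 11: a3 + a2 = 10; constraint 14: a3 + a2 = 10. The remaining constraints are straightforward to verify.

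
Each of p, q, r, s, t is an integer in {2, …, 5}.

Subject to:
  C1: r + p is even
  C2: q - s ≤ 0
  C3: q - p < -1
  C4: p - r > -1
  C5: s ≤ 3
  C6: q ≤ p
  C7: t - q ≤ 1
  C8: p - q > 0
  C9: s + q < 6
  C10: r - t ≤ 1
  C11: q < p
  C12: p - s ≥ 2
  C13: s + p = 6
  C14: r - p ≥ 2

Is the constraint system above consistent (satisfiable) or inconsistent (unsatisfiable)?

Unsatisfiable

Constraints 2, 7, 10, 12, and 14 give p − s ≥ 2, s − q ≥ 0, q − t ≥ -1, t − r ≥ -1, r − p ≥ 2.
Adding all 5 inequalities: the left sides telescope to 0, and the right sides sum to 2 + 0 + (-1) + (-1) + 2 = 2. So 0 ≥ 2, which is false.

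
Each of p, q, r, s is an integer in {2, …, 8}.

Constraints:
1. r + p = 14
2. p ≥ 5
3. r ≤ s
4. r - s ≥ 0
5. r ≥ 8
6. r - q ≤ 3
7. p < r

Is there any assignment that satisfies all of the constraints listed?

Satisfiable

Take p = 6, q = 8, r = 8, s = 8. Then constraint 1: r + p = 14; constraint 4: r - s = 0, and every other listed constraint is also met.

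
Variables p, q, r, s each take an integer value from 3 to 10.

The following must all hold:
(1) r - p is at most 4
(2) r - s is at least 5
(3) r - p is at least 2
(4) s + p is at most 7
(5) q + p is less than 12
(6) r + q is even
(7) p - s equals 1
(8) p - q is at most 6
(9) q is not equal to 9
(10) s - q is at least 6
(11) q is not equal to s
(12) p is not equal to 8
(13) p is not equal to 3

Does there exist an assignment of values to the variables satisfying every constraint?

Unsatisfiable

Constraints 1, 2, 8, and 10 give p − r ≥ -4, r − s ≥ 5, s − q ≥ 6, q − p ≥ -6.
Adding all 4 inequalities: the left sides telescope to 0, and the right sides sum to (-4) + 5 + 6 + (-6) = 1. So 0 ≥ 1, which is false.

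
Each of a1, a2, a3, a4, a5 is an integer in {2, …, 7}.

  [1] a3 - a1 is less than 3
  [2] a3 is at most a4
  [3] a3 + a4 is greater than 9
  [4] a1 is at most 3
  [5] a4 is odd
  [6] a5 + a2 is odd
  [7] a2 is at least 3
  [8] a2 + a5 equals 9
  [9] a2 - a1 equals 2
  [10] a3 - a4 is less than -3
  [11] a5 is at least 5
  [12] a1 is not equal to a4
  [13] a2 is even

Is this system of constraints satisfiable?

The assignment a1 = 2, a2 = 4, a3 = 3, a4 = 7, a5 = 5 works:
  constraint 1 holds since a3 - a1 = 1.
  constraint 3 holds since a3 + a4 = 10.
The rest check out directly.

Satisfiable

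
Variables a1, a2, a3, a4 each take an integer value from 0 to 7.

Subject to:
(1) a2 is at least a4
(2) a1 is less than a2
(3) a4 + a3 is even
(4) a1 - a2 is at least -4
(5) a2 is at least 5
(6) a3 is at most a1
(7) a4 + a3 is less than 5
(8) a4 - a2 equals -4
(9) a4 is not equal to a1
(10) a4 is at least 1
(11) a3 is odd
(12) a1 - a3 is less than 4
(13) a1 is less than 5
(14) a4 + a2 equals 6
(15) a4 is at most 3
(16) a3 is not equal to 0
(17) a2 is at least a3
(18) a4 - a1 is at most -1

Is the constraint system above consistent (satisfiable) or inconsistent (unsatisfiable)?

One satisfying assignment is a1 = 4, a2 = 5, a3 = 3, a4 = 1.
For the less obvious constraints — constraint 4: a1 - a2 = -1; constraint 7: a4 + a3 = 4; constraint 8: a4 - a2 = -4 — and the others hold by inspection.

Satisfiable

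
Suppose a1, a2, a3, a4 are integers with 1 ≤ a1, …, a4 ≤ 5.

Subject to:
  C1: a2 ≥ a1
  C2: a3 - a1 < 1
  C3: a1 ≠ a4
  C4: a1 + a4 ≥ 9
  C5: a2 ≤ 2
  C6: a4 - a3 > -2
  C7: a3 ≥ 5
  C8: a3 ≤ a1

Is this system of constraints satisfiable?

From constraints 7 and 8: a1 ≥ a3 and a3 ≥ 5, so a1 ≥ 5. From constraints 1 and 5: a1 ≤ a2 and a2 ≤ 2, so a1 ≤ 2. But 2 < 5, so no value of a1 works.

Unsatisfiable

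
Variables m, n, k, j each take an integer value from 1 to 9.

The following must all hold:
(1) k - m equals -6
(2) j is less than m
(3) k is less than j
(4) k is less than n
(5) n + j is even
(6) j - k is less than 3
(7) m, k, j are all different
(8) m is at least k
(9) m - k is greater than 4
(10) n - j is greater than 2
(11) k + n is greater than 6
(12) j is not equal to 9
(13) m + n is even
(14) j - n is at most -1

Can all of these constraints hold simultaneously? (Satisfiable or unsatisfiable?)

Take m = 7, n = 7, k = 1, j = 3. Then constraint 1: k - m = -6; constraint 6: j - k = 2; constraint 9: m - k = 6, and every other listed constraint is also met.

Satisfiable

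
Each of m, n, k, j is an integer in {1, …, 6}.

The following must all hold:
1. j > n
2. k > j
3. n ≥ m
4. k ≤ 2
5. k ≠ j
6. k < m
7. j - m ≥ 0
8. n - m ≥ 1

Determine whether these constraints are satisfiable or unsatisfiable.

Constraints 1, 2, 3, and 6 give j < k, k < m, m ≤ n, n < j. Chaining: j < k < m ≤ n < j, which forces j < j — impossible.

Unsatisfiable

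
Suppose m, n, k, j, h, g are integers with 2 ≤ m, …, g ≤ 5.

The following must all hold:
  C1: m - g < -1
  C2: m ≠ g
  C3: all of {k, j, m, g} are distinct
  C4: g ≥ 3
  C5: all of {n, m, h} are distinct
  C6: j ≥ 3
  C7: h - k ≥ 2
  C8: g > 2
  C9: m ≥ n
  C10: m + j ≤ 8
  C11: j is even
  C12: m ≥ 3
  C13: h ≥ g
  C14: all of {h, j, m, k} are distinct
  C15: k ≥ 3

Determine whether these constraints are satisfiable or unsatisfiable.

Constraints 4, 6, 12, and 15 confine each of k, j, m, g to the 3 values {3, …, 5} (the domain already gives each ≤ 5).
Constraint 3 requires all 4 of them to be distinct, but only 3 values are available — impossible by the pigeonhole principle.

Unsatisfiable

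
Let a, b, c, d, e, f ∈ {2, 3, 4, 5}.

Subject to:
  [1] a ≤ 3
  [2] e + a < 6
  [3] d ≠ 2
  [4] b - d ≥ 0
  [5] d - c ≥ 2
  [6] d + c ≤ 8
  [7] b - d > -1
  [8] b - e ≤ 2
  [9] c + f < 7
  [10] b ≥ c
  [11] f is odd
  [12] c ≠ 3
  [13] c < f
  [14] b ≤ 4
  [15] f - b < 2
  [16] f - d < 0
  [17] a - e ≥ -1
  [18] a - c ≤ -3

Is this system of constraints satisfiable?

Unsatisfiable

Constraints 4, 5, 8, 17, and 18 give a − e ≥ -1, e − b ≥ -2, b − d ≥ 0, d − c ≥ 2, c − a ≥ 3.
Adding all 5 inequalities: the left sides telescope to 0, and the right sides sum to (-1) + (-2) + 0 + 2 + 3 = 2. So 0 ≥ 2, which is false.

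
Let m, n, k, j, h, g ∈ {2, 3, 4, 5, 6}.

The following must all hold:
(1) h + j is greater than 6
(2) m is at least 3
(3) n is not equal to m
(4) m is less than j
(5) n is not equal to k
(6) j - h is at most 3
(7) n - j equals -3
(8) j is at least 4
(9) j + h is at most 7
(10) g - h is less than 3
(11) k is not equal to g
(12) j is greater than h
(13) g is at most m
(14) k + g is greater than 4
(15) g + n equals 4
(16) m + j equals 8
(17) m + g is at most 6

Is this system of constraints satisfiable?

Satisfiable

The assignment m = 3, n = 2, k = 5, j = 5, h = 2, g = 2 works:
  constraint 1 holds since h + j = 7.
  constraint 6 holds since j - h = 3.
  constraint 7 holds since n - j = -3.
The rest check out directly.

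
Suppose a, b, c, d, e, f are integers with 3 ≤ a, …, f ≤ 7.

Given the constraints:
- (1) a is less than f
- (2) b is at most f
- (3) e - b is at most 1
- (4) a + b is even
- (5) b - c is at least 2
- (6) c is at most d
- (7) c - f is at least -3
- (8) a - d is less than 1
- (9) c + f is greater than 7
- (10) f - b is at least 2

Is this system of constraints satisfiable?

Constraints 5, 7, and 10 give c − f ≥ -3, f − b ≥ 2, b − c ≥ 2.
Adding all 3 inequalities: the left sides telescope to 0, and the right sides sum to (-3) + 2 + 2 = 1. So 0 ≥ 1, which is false.

Unsatisfiable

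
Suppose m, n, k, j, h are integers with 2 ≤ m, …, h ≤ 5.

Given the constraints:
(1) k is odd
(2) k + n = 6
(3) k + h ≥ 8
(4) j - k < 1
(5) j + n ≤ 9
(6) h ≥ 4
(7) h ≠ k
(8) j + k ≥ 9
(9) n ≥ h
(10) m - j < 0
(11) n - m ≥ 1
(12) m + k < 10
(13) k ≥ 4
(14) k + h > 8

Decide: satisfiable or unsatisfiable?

Unsatisfiable

From constraint 13: k ≥ 4. From constraints 6 and 9: n ≥ h ≥ 4. Hence k + n ≥ 8. But constraint 2 requires k + n = 6, and 6 < 8. Contradiction.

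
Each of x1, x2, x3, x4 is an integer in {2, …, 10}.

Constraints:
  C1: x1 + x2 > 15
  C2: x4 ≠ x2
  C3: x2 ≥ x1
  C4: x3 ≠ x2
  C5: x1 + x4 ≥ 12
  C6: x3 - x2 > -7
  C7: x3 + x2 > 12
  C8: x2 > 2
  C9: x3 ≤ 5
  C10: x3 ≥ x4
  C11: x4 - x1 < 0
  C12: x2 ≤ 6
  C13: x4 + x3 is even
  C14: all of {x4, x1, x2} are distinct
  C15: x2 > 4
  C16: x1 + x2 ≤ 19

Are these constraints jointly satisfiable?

Unsatisfiable

From constraints 3 and 12: x1 ≤ x2 ≤ 6. From constraints 9 and 10: x4 ≤ x3 ≤ 5. Hence x1 + x4 ≤ 11. But constraint 5 requires x1 + x4 ≥ 12, and 12 > 11. Contradiction.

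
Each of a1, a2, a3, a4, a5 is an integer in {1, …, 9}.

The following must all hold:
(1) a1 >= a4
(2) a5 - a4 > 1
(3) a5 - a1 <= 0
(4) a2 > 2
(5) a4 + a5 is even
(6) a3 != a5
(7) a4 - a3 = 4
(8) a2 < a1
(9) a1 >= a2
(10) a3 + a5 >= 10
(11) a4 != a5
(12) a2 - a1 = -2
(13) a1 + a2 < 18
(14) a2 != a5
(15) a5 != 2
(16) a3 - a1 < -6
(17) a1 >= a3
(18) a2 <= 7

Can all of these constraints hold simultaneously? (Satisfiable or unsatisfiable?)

Try a1 = 9, a2 = 7, a3 = 1, a4 = 5, a5 = 9.
Check constraint 2: a5 - a4 = 4; constraint 3: a5 - a1 = 0. The remaining constraints are straightforward to verify.

Satisfiable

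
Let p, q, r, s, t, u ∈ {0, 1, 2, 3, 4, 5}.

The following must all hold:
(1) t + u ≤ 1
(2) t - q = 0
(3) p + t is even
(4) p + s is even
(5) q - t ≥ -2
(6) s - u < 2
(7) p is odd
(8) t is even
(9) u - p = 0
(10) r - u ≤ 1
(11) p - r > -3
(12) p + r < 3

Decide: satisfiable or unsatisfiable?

Unsatisfiable

Constraint 7 makes p odd and constraint 8 makes t even, so p + t must be odd. Constraint 3 says p + t is even — contradiction.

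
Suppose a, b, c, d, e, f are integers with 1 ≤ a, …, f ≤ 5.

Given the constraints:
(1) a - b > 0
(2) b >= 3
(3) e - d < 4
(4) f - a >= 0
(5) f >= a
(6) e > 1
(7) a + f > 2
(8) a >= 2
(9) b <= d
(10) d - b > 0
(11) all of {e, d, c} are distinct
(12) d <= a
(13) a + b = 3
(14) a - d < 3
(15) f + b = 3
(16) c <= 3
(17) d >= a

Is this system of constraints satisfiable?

Unsatisfiable

From constraints 5 and 8: f ≥ a ≥ 2. From constraint 2: b ≥ 3. Hence f + b ≥ 5. But constraint 15 requires f + b = 3, and 3 < 5. Contradiction.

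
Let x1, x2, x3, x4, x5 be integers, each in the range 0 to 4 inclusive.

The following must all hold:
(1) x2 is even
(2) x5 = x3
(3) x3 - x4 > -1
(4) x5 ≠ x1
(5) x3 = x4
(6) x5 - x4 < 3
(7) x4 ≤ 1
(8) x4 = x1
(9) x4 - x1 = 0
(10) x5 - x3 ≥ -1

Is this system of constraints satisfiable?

From constraints 2, 5, and 8, x5 = x3 = x4 = x1, so x5 = x1. But constraint 4 says x5 ≠ x1. Contradiction.

Unsatisfiable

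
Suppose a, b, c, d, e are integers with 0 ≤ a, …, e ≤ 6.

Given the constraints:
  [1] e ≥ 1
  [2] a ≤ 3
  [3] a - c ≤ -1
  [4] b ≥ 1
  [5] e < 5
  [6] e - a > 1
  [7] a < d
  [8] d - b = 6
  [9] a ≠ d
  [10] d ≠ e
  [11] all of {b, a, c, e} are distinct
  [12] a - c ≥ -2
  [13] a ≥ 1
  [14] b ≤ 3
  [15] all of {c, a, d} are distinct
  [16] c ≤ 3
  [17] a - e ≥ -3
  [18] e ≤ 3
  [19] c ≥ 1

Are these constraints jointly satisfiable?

Constraints 1, 2, 4, 13, 14, 16, 18, and 19 confine each of b, a, c, e to the 3 values {1, …, 3}.
Constraint 11 requires all 4 of them to be distinct, but only 3 values are available — impossible by the pigeonhole principle.

Unsatisfiable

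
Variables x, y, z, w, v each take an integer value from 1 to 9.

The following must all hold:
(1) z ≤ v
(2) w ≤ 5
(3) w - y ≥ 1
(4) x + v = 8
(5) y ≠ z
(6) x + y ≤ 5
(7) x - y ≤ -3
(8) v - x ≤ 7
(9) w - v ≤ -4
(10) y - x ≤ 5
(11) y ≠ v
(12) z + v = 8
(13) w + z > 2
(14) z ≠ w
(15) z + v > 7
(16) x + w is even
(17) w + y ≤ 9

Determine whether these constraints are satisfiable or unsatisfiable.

Unsatisfiable

Constraints 3, 7, 8, and 9 give v − w ≥ 4, w − y ≥ 1, y − x ≥ 3, x − v ≥ -7.
Adding all 4 inequalities: the left sides telescope to 0, and the right sides sum to 4 + 1 + 3 + (-7) = 1. So 0 ≥ 1, which is false.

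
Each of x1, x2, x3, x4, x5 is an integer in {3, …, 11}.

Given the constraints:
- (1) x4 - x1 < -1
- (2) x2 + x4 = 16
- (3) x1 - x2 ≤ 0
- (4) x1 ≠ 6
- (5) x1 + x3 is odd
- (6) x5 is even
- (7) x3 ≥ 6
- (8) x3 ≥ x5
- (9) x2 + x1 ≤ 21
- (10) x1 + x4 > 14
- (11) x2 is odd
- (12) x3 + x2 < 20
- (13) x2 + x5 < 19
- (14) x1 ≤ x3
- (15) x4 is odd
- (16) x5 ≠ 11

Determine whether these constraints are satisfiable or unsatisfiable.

Satisfiable

One satisfying assignment is x1 = 9, x2 = 9, x3 = 10, x4 = 7, x5 = 8.
For the less obvious constraints — constraint 1: x4 - x1 = -2; constraint 2: x2 + x4 = 16; constraint 3: x1 - x2 = 0 — and the others hold by inspection.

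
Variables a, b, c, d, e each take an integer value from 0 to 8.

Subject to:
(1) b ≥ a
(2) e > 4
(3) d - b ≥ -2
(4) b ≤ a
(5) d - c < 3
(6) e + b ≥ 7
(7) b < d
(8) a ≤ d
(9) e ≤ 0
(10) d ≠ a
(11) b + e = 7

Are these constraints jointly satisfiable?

Unsatisfiable

From constraint 2: e ≥ 5. From constraint 9: e ≤ 0. But 0 < 5, so no value of e works.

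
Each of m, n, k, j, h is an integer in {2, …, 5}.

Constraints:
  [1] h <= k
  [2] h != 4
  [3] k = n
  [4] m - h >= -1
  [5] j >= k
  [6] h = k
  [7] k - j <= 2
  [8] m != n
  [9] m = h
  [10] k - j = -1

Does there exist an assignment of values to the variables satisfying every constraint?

From constraints 3, 6, and 9, m = h = k = n, so m = n. But constraint 8 says m ≠ n. Contradiction.

Unsatisfiable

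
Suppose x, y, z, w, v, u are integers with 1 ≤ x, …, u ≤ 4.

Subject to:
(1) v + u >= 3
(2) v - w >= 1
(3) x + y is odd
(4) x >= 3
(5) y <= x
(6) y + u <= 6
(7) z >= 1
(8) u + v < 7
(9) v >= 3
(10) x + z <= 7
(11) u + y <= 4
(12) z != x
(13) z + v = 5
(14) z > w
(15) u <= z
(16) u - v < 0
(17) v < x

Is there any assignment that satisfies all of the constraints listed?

Satisfiable

Setting (x, y, z, w, v, u) = (4, 1, 2, 1, 3, 2) satisfies everything: constraint 1: v + u = 5; constraint 2: v - w = 2, and the others follow.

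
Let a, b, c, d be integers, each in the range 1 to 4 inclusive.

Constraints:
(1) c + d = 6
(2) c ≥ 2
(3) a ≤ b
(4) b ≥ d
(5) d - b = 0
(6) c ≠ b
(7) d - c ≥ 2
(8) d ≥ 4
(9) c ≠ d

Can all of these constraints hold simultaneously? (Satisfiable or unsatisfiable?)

Satisfiable

One satisfying assignment is a = 2, b = 4, c = 2, d = 4.
For the less obvious constraints — constraint 1: c + d = 6; constraint 5: d - b = 0; constraint 7: d - c = 2 — and the others hold by inspection.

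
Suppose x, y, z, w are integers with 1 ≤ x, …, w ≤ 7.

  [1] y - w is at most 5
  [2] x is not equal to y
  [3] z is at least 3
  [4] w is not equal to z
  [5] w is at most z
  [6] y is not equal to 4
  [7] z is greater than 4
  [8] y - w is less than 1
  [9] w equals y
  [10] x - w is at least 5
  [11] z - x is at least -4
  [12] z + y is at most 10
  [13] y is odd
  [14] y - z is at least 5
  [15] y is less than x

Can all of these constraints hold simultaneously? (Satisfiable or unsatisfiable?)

Unsatisfiable

Constraints 1, 10, 11, and 14 give y − z ≥ 5, z − x ≥ -4, x − w ≥ 5, w − y ≥ -5.
Adding all 4 inequalities: the left sides telescope to 0, and the right sides sum to 5 + (-4) + 5 + (-5) = 1. So 0 ≥ 1, which is false.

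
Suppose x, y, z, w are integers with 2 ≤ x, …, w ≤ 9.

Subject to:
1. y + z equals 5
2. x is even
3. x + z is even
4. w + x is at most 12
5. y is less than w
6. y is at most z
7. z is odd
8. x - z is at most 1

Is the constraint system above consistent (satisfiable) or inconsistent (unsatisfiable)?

Unsatisfiable

Constraint 2 makes x even and constraint 7 makes z odd, so x + z must be odd. Constraint 3 says x + z is even — contradiction.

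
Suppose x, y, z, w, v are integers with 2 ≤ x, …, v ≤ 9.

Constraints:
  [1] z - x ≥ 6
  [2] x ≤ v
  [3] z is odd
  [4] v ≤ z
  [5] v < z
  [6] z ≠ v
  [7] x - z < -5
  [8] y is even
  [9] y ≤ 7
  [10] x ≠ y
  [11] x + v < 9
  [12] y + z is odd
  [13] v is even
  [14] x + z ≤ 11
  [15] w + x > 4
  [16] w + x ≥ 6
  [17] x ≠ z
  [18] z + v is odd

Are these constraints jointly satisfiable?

The assignment x = 2, y = 6, z = 9, w = 4, v = 6 works:
  constraint 1 holds since z - x = 7.
  constraint 7 holds since x - z = -7.
  constraint 11 holds since x + v = 8.
The rest check out directly.

Satisfiable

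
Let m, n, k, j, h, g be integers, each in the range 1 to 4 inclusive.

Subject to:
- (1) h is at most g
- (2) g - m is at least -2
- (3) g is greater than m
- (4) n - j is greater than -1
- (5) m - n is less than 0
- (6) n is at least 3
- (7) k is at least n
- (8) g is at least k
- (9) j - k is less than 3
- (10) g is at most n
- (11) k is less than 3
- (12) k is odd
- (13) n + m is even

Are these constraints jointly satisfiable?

Unsatisfiable

From constraints 6 and 7: k ≥ n and n ≥ 3, so k ≥ 3. From constraint 11: k ≤ 2. But 2 < 3, so no value of k works.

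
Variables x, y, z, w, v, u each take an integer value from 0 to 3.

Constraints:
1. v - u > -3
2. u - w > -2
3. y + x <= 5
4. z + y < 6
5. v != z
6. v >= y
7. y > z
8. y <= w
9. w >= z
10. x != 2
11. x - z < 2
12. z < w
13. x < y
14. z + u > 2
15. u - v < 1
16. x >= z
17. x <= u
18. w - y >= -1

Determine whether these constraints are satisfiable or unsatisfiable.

One satisfying assignment is x = 0, y = 3, z = 0, w = 3, v = 3, u = 3.
For the less obvious constraints — constraint 1: v - u = 0; constraint 2: u - w = 0 — and the others hold by inspection.

Satisfiable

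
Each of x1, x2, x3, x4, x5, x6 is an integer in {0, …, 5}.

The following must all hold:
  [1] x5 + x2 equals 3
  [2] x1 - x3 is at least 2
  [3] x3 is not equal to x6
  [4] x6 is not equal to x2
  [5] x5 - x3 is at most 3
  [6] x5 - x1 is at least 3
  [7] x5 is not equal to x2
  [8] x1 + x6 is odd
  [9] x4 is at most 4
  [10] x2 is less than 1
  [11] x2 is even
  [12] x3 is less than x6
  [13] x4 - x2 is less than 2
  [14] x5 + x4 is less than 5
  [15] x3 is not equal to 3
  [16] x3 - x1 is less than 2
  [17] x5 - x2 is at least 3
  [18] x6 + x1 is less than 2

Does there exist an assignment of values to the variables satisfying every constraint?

Unsatisfiable

Constraints 2, 5, and 6 give x3 − x5 ≥ -3, x5 − x1 ≥ 3, x1 − x3 ≥ 2.
Adding all 3 inequalities: the left sides telescope to 0, and the right sides sum to (-3) + 3 + 2 = 2. So 0 ≥ 2, which is false.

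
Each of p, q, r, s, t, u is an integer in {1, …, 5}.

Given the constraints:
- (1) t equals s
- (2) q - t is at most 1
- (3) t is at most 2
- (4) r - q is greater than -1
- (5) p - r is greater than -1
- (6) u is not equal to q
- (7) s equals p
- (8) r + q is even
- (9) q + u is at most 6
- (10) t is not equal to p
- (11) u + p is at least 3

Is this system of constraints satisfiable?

Unsatisfiable

From constraints 1 and 7, t = s = p, so t = p. But constraint 10 says t ≠ p. Contradiction.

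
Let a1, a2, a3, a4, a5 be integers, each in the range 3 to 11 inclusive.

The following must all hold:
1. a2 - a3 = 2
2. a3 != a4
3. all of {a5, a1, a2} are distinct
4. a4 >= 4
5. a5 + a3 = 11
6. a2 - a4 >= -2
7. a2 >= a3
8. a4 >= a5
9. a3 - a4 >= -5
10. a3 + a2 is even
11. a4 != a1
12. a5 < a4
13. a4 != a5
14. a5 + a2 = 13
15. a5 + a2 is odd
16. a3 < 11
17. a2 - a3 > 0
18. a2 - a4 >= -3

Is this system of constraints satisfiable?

Satisfiable

One satisfying assignment is a1 = 6, a2 = 10, a3 = 8, a4 = 10, a5 = 3.
For the less obvious constraints — constraint 1: a2 - a3 = 2; constraint 5: a5 + a3 = 11; constraint 6: a2 - a4 = 0 — and the others hold by inspection.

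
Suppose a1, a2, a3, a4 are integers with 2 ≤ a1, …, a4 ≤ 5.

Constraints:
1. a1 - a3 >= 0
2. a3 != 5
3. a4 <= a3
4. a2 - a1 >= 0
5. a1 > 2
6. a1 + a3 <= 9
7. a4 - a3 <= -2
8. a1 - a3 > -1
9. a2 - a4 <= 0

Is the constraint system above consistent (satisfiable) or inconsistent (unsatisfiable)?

Constraints 1, 4, 7, and 9 give a2 − a1 ≥ 0, a1 − a3 ≥ 0, a3 − a4 ≥ 2, a4 − a2 ≥ 0.
Adding all 4 inequalities: the left sides telescope to 0, and the right sides sum to 0 + 0 + 2 + 0 = 2. So 0 ≥ 2, which is false.

Unsatisfiable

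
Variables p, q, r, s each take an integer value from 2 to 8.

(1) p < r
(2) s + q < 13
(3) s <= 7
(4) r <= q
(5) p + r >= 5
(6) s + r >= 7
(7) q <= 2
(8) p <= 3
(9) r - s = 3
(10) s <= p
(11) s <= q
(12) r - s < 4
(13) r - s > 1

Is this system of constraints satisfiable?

From constraints 8 and 10: s ≤ p ≤ 3. From constraints 4 and 7: r ≤ q ≤ 2. Hence s + r ≤ 5. But constraint 6 requires s + r ≥ 7, and 7 > 5. Contradiction.

Unsatisfiable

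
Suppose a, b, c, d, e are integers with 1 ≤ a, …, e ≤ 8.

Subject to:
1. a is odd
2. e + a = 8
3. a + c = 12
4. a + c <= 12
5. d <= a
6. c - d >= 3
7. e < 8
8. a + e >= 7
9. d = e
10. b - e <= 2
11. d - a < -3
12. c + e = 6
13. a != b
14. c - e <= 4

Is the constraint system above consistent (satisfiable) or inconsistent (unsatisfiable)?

Satisfiable

Try a = 7, b = 3, c = 5, d = 1, e = 1.
Check constraint 2: e + a = 8; constraint 3: a + c = 12; constraint 4: a + c = 12. The remaining constraints are straightforward to verify.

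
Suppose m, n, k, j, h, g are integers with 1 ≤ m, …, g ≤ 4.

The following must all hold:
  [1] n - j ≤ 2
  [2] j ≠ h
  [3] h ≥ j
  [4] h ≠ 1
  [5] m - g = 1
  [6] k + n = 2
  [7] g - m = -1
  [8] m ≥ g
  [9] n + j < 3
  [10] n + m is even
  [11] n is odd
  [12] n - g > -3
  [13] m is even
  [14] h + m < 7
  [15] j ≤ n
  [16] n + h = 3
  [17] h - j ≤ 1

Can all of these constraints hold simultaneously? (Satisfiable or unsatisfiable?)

Unsatisfiable

Constraint 11 makes n odd and constraint 13 makes m even, so n + m must be odd. Constraint 10 says n + m is even — contradiction.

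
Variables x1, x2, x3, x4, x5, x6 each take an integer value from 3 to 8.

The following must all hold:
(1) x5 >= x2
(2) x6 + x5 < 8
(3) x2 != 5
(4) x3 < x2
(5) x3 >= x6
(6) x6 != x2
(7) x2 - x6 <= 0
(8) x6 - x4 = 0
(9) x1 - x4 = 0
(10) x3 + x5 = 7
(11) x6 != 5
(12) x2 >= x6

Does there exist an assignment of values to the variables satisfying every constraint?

Constraints 4, 5, and 7 give x6 ≤ x3, x3 < x2, x2 ≤ x6. Chaining: x6 ≤ x3 < x2 ≤ x6, which forces x6 < x6 — impossible.

Unsatisfiable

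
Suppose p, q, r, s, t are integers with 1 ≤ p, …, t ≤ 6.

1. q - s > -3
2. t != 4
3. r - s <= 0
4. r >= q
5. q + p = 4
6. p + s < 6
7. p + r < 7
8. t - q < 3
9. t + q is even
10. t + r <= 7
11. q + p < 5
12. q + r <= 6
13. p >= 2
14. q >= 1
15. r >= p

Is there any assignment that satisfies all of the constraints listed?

One satisfying assignment is p = 2, q = 2, r = 2, s = 3, t = 2.
For the less obvious constraints — constraint 1: q - s = -1; constraint 3: r - s = -1 — and the others hold by inspection.

Satisfiable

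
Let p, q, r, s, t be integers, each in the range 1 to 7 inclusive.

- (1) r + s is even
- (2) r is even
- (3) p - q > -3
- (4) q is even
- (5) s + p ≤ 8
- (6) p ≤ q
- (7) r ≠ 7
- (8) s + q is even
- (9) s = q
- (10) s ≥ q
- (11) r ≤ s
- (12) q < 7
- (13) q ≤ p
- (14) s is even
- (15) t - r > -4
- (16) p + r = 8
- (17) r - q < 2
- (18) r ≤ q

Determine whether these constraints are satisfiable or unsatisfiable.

The assignment p = 4, q = 4, r = 4, s = 4, t = 3 works:
  constraint 3 holds since p - q = 0.
  constraint 5 holds since s + p = 8.
  constraint 15 holds since t - r = -1.
The rest check out directly.

Satisfiable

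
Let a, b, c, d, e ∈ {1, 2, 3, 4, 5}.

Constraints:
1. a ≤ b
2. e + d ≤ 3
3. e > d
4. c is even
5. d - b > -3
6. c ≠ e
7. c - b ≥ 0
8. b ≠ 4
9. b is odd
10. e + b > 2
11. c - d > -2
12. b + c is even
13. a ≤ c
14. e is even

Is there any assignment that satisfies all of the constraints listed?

Constraint 9 makes b odd and constraint 4 makes c even, so b + c must be odd. Constraint 12 says b + c is even — contradiction.

Unsatisfiable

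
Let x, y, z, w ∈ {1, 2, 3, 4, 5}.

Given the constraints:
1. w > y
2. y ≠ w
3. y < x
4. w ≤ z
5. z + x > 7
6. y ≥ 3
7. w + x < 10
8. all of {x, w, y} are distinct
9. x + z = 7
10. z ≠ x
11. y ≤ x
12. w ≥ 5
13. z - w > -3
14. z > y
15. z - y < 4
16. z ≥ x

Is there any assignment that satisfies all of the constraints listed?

Unsatisfiable

From constraints 6 and 11: x ≥ y ≥ 3. From constraints 4 and 12: z ≥ w ≥ 5. Hence x + z ≥ 8. But constraint 9 requires x + z = 7, and 7 < 8. Contradiction.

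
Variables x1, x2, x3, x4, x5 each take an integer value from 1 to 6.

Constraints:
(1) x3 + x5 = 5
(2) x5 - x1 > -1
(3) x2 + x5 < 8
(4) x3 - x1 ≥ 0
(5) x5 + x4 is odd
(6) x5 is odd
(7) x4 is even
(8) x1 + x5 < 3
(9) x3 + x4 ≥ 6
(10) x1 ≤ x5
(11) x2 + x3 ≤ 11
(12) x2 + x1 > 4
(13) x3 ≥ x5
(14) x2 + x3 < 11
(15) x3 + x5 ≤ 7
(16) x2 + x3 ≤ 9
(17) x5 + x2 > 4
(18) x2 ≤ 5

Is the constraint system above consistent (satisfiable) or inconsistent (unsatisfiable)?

Satisfiable

Setting (x1, x2, x3, x4, x5) = (1, 5, 4, 2, 1) satisfies everything: constraint 1: x3 + x5 = 5; constraint 2: x5 - x1 = 0; constraint 3: x2 + x5 = 6, and the others follow.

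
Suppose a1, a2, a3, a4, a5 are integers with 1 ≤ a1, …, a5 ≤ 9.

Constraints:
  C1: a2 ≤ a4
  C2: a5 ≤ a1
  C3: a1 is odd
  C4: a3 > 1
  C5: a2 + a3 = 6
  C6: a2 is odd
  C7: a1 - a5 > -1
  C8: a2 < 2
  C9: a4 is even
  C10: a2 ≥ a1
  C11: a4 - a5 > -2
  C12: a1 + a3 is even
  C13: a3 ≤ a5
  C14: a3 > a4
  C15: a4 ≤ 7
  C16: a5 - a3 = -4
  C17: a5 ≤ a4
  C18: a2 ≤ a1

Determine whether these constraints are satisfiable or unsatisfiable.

Constraints 1, 2, 10, 13, and 14 give a3 ≤ a5, a5 ≤ a1, a1 ≤ a2, a2 ≤ a4, a4 < a3. Chaining: a3 ≤ a5 ≤ a1 ≤ a2 ≤ a4 < a3, which forces a3 < a3 — impossible.

Unsatisfiable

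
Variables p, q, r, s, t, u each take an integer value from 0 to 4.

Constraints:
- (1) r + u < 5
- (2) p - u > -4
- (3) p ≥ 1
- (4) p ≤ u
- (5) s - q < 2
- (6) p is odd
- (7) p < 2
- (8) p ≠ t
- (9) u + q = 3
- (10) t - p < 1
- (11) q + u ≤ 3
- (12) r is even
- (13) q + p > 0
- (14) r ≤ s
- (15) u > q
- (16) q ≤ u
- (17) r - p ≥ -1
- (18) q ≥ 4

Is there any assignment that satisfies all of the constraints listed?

Unsatisfiable

From constraints 3 and 4: u ≥ p ≥ 1. From constraint 18: q ≥ 4. Hence u + q ≥ 5. But constraint 9 requires u + q = 3, and 3 < 5. Contradiction.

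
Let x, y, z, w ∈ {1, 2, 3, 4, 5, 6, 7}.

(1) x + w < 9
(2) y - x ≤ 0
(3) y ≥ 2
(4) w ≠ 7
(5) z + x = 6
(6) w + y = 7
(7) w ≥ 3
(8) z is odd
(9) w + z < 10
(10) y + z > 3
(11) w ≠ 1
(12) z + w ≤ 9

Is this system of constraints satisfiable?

Satisfiable

Take x = 3, y = 3, z = 3, w = 4. Then constraint 1: x + w = 7; constraint 2: y - x = 0; constraint 5: z + x = 6, and every other listed constraint is also met.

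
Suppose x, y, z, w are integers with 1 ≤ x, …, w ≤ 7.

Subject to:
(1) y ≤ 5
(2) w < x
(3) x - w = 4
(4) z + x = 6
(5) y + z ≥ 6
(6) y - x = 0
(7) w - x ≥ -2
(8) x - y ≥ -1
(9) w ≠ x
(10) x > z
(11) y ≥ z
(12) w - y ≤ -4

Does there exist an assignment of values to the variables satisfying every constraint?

Unsatisfiable

Constraints 7, 8, and 12 give x − y ≥ -1, y − w ≥ 4, w − x ≥ -2.
Adding all 3 inequalities: the left sides telescope to 0, and the right sides sum to (-1) + 4 + (-2) = 1. So 0 ≥ 1, which is false.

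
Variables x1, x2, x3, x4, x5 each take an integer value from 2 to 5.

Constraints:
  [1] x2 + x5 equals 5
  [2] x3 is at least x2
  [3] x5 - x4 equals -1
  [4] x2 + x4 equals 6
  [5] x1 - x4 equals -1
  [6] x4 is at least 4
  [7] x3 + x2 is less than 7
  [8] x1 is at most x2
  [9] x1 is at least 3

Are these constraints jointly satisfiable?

From constraints 8 and 9: x2 ≥ x1 ≥ 3. From constraint 6: x4 ≥ 4. Hence x2 + x4 ≥ 7. But constraint 4 requires x2 + x4 = 6, and 6 < 7. Contradiction.

Unsatisfiable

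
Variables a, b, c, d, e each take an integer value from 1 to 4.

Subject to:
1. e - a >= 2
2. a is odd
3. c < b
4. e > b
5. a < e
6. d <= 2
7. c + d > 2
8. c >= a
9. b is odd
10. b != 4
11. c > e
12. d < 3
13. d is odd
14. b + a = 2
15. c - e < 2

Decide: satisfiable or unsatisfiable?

Constraints 3, 4, and 11 give c < b, b < e, e < c. Chaining: c < b < e < c, which forces c < c — impossible.

Unsatisfiable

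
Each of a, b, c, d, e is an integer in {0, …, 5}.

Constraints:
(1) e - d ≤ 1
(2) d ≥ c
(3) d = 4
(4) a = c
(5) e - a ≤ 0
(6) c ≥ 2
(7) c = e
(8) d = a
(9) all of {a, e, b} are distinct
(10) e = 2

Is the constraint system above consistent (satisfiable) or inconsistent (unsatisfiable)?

Constraint 3 fixes d = 4 and constraint 10 fixes e = 2. Constraints 4, 7, and 8 give d = a = c = e, so d = e. But 4 ≠ 2 — contradiction.

Unsatisfiable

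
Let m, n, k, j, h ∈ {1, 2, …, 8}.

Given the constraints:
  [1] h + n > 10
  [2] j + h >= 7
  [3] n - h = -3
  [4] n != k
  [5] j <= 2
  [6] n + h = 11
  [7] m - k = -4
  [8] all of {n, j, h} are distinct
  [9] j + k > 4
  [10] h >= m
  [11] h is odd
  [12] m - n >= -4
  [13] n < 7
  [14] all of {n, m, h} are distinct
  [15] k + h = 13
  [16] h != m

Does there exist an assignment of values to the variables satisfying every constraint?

Satisfiable

Setting (m, n, k, j, h) = (2, 4, 6, 1, 7) satisfies everything: constraint 1: h + n = 11; constraint 2: j + h = 8, and the others follow.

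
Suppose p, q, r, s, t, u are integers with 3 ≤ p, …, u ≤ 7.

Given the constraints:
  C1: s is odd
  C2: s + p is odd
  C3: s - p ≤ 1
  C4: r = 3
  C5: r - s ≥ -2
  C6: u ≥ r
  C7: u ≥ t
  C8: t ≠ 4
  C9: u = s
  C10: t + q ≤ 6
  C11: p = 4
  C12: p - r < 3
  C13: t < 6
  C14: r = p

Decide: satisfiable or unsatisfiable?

Constraint 4 fixes r = 3 and constraint 11 fixes p = 4, but constraint 14 requires r = p. Since 3 ≠ 4, contradiction.

Unsatisfiable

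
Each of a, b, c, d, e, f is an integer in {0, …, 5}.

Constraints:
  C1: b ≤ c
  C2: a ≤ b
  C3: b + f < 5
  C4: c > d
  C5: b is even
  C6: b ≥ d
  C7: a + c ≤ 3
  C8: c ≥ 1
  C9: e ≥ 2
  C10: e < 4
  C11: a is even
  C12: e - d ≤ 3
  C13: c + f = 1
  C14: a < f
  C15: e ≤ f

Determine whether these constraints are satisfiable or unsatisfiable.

From constraint 8: c ≥ 1. From constraints 9 and 15: f ≥ e ≥ 2. Hence c + f ≥ 3. But constraint 13 requires c + f = 1, and 1 < 3. Contradiction.

Unsatisfiable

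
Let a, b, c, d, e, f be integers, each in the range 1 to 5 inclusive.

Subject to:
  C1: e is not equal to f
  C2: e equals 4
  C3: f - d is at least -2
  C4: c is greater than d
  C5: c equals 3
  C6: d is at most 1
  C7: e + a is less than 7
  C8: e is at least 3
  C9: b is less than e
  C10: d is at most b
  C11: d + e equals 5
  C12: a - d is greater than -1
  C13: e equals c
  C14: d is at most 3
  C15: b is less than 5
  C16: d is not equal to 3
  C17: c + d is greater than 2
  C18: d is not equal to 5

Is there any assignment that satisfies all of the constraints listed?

Constraint 2 fixes e = 4 and constraint 5 fixes c = 3, but constraint 13 requires e = c. Since 4 ≠ 3, contradiction.

Unsatisfiable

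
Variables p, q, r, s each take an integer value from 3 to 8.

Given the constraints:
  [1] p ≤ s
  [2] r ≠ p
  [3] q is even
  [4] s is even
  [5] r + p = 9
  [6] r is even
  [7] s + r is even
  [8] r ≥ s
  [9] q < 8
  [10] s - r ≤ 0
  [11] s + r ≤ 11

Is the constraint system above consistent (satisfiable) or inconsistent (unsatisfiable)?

Take p = 3, q = 6, r = 6, s = 4. Then constraint 5: r + p = 9; constraint 10: s - r = -2, and every other listed constraint is also met.

Satisfiable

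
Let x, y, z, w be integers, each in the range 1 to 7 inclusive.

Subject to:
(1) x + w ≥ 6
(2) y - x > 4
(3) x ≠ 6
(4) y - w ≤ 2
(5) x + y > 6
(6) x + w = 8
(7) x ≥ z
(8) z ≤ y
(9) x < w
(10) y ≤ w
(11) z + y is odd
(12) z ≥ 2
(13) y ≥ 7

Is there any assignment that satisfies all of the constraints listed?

Unsatisfiable

From constraints 7 and 12: x ≥ z ≥ 2. From constraints 10 and 13: w ≥ y ≥ 7. Hence x + w ≥ 9. But constraint 6 requires x + w = 8, and 8 < 9. Contradiction.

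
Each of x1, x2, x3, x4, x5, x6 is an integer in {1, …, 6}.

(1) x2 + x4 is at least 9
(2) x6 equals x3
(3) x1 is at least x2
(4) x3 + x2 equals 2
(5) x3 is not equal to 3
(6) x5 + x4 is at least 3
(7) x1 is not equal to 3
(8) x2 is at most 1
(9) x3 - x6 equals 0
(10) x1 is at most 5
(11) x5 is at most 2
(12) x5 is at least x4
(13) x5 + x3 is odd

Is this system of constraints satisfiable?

From constraints 3 and 10: x2 ≤ x1 ≤ 5. From constraints 11 and 12: x4 ≤ x5 ≤ 2. Hence x2 + x4 ≤ 7. But constraint 1 requires x2 + x4 ≥ 9, and 9 > 7. Contradiction.

Unsatisfiable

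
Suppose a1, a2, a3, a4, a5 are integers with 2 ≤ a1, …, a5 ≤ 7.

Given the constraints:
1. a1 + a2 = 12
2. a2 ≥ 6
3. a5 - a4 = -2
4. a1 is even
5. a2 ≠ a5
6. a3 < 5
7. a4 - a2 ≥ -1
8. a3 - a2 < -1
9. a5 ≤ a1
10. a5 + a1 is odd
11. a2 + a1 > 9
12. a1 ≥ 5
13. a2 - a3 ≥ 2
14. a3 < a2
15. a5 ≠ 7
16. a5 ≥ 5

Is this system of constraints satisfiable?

Take a1 = 6, a2 = 6, a3 = 4, a4 = 7, a5 = 5. Then constraint 1: a1 + a2 = 12; constraint 3: a5 - a4 = -2; constraint 7: a4 - a2 = 1, and every other listed constraint is also met.

Satisfiable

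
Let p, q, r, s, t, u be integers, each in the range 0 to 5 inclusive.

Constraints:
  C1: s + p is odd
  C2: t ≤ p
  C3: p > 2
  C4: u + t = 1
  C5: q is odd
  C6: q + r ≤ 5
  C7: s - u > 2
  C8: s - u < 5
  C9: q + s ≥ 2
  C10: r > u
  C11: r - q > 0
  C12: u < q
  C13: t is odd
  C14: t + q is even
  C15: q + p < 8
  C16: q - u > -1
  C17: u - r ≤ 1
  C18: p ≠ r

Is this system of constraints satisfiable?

Satisfiable

Take p = 4, q = 1, r = 2, s = 3, t = 1, u = 0. Then constraint 4: u + t = 1; constraint 6: q + r = 3, and every other listed constraint is also met.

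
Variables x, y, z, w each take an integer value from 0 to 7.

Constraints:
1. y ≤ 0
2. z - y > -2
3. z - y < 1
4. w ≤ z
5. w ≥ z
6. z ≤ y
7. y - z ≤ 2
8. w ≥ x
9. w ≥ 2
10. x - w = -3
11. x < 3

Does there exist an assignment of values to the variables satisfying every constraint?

From constraints 4 and 9: z ≥ w and w ≥ 2, so z ≥ 2. From constraints 1 and 6: z ≤ y and y ≤ 0, so z ≤ 0. But 0 < 2, so no value of z works.

Unsatisfiable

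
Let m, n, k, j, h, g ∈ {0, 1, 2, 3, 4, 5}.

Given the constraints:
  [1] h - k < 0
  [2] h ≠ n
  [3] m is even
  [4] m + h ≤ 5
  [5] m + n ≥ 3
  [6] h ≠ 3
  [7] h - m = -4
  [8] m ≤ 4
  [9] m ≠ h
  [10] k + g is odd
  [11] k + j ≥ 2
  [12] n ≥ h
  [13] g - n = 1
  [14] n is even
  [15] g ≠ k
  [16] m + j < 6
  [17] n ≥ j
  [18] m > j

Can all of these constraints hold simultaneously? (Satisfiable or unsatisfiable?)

Take m = 4, n = 2, k = 2, j = 0, h = 0, g = 3. Then constraint 1: h - k = -2; constraint 4: m + h = 4, and every other listed constraint is also met.

Satisfiable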